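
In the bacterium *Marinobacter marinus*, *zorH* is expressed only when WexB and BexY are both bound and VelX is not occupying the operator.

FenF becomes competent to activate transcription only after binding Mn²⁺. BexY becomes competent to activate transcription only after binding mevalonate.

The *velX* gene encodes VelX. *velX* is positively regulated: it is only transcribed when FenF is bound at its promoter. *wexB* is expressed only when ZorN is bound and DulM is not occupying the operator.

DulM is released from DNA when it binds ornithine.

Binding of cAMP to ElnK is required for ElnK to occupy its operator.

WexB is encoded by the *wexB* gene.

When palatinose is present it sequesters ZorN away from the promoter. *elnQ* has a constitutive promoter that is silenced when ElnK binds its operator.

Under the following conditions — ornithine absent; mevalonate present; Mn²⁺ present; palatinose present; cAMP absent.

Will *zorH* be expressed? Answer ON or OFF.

Mn²⁺ is present, so FenF is active.
No repressor is bound and FenF is active, so *velX* is transcribed.
So VelX is produced and active.
Ornithine is absent, so DulM is active.
Palatinose is present, so ZorN is inactive.
With repressor DulM bound, *wexB* is not transcribed.
So WexB is not produced.
Mevalonate is present, so BexY is active.
With repressor VelX bound, *zorH* is not transcribed.

OFF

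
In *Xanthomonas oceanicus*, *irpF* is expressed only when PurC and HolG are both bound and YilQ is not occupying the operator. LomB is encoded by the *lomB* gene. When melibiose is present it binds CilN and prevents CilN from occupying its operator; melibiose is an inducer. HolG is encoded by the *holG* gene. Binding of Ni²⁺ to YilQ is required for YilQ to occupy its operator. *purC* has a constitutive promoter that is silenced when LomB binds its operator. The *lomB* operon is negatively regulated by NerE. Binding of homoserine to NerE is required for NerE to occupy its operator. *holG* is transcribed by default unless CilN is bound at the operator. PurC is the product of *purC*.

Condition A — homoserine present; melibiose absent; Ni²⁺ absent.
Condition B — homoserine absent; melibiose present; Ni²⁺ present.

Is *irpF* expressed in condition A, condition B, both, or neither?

neither

Condition A:
Homoserine is present, so NerE is active.
With repressor NerE bound, *lomB* is not transcribed.
So LomB is not produced.
With no repressor bound, *purC* is transcribed.
So PurC is produced and active.
Melibiose is absent, so CilN is active.
With repressor CilN bound, *holG* is not transcribed.
So HolG is not produced.
Ni²⁺ is absent, so YilQ is inactive.
Required activator HolG is absent, so *irpF* is not transcribed.
→ *irpF* is OFF in A.
Condition B:
Homoserine is absent, so NerE is inactive.
With no repressor bound, *lomB* is transcribed.
So LomB is produced and active.
With repressor LomB bound, *purC* is not transcribed.
So PurC is not produced.
Melibiose is present, so CilN is inactive.
With no repressor bound, *holG* is transcribed.
So HolG is produced and active.
Ni²⁺ is present, so YilQ is active.
With repressor YilQ bound, *irpF* is not transcribed.
→ *irpF* is OFF in B.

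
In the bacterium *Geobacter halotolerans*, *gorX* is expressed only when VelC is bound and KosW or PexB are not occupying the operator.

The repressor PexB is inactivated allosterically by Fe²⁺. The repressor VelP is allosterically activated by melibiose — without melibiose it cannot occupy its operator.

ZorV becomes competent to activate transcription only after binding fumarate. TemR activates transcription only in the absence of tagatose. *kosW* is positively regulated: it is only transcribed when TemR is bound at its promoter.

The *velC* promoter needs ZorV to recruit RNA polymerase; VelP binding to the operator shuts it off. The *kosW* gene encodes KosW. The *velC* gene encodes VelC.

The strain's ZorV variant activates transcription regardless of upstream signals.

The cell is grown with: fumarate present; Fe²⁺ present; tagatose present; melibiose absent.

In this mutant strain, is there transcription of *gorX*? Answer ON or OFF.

ON

Tagatose is present, so TemR is inactive.
Required activator TemR is absent, so *kosW* is not transcribed.
So KosW is not produced.
Melibiose is absent, so VelP is inactive.
ZorV is constitutively active in this strain.
No repressor is bound and ZorV is active, so *velC* is transcribed.
So VelC is produced and active.
Fe²⁺ is present, so PexB is inactive.
No repressor is bound and VelC is active, so *gorX* is transcribed.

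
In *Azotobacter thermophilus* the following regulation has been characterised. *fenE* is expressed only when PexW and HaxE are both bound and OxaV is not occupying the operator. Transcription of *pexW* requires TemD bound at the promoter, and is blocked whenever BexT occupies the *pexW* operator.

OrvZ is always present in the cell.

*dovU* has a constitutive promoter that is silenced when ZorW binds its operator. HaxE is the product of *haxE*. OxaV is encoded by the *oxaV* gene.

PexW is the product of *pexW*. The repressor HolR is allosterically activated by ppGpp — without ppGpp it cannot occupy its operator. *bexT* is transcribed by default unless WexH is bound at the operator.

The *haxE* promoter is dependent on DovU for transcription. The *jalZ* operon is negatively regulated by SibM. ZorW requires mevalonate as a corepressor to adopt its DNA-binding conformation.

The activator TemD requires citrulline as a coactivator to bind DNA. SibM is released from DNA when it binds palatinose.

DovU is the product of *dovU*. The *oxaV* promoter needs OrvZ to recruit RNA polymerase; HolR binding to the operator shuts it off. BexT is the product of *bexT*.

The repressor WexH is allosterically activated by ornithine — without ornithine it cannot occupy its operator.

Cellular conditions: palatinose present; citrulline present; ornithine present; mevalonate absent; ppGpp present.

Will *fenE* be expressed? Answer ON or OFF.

ON

Citrulline is present, so TemD is active.
Ornithine is present, so WexH is active.
With repressor WexH bound, *bexT* is not transcribed.
So BexT is not produced.
No repressor is bound and TemD is active, so *pexW* is transcribed.
So PexW is produced and active.
OrvZ is produced constitutively and is active.
ppGpp is present, so HolR is active.
With repressor HolR bound, *oxaV* is not transcribed.
So OxaV is not produced.
Mevalonate is absent, so ZorW is inactive.
With no repressor bound, *dovU* is transcribed.
So DovU is produced and active.
No repressor is bound and DovU is active, so *haxE* is transcribed.
So HaxE is produced and active.
No repressor is bound and PexW and HaxE are active, so *fenE* is transcribed.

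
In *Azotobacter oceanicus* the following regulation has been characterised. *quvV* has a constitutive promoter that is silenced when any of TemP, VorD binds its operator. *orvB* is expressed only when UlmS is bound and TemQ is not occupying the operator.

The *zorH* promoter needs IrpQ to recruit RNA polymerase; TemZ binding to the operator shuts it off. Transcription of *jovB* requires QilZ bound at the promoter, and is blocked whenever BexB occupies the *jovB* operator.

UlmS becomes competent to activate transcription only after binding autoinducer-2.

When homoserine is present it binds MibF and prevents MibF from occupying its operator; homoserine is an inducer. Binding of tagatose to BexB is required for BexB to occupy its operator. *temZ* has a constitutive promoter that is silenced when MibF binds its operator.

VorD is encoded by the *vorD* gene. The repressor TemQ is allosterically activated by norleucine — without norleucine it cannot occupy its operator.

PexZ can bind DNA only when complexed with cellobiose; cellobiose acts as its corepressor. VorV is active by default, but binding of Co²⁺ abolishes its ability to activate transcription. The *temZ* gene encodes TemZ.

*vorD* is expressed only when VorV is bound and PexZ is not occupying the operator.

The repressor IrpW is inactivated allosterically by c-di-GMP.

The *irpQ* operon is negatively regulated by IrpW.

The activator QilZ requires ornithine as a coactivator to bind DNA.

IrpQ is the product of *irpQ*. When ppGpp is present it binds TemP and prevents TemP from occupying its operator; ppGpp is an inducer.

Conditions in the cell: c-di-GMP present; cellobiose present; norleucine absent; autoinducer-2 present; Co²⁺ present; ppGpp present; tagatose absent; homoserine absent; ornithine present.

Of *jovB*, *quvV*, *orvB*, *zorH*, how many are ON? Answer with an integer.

Tagatose is absent, so BexB is inactive.
Ornithine is present, so QilZ is active.
No repressor is bound and QilZ is active, so *jovB* is transcribed.
→ *jovB* is ON.
ppGpp is present, so TemP is inactive.
Cellobiose is present, so PexZ is active.
Co²⁺ is present, so VorV is inactive.
With repressor PexZ bound, *vorD* is not transcribed.
So VorD is not produced.
With no repressor bound, *quvV* is transcribed.
→ *quvV* is ON.
Norleucine is absent, so TemQ is inactive.
Autoinducer-2 is present, so UlmS is active.
No repressor is bound and UlmS is active, so *orvB* is transcribed.
→ *orvB* is ON.
Homoserine is absent, so MibF is active.
With repressor MibF bound, *temZ* is not transcribed.
So TemZ is not produced.
c-di-GMP is present, so IrpW is inactive.
With no repressor bound, *irpQ* is transcribed.
So IrpQ is produced and active.
No repressor is bound and IrpQ is active, so *zorH* is transcribed.
→ *zorH* is ON.
4 of the 4 genes are transcribed.

4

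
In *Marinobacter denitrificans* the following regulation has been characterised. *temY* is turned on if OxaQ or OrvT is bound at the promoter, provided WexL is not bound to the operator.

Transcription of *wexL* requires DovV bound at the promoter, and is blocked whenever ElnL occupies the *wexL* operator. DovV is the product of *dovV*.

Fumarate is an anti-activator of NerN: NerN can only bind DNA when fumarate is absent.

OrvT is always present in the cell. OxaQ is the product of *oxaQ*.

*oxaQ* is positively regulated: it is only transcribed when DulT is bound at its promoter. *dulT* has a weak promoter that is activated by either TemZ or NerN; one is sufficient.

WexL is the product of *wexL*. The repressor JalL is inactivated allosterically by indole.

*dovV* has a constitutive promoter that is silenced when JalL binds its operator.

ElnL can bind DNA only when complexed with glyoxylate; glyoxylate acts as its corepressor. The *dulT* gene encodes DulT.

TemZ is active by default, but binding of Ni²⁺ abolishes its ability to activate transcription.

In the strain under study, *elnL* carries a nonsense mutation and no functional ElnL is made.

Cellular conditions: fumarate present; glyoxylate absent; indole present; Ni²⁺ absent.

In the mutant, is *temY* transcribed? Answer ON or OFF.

Ni²⁺ is absent, so TemZ is active.
Fumarate is present, so NerN is inactive.
Activator TemZ is present, so *dulT* is transcribed.
So DulT is produced and active.
No repressor is bound and DulT is active, so *oxaQ* is transcribed.
So OxaQ is produced and active.
ElnL is non-functional in this strain, so it has no effect.
Indole is present, so JalL is inactive.
With no repressor bound, *dovV* is transcribed.
So DovV is produced and active.
No repressor is bound and DovV is active, so *wexL* is transcribed.
So WexL is produced and active.
OrvT is produced constitutively and is active.
With repressor WexL bound, *temY* is not transcribed.

OFF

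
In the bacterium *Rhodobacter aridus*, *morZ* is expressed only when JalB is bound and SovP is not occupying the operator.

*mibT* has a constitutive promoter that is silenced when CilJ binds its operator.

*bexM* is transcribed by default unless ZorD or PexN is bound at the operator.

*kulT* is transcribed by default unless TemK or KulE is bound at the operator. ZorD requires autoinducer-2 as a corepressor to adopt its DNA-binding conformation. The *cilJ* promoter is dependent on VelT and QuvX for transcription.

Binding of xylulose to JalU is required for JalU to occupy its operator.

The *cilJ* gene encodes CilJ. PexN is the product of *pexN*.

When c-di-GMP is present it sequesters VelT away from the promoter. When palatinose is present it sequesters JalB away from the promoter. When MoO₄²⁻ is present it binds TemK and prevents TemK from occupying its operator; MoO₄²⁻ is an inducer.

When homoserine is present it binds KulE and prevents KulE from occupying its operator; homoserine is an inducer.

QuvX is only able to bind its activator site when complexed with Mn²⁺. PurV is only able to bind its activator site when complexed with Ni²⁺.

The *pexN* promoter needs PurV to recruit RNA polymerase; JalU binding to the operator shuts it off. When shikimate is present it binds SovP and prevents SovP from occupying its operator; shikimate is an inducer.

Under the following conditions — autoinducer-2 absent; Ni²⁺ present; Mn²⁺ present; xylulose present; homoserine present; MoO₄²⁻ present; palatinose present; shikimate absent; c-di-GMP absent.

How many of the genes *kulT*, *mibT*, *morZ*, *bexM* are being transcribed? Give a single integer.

MoO₄²⁻ is present, so TemK is inactive.
Homoserine is present, so KulE is inactive.
With no repressor bound, *kulT* is transcribed.
→ *kulT* is ON.
c-di-GMP is absent, so VelT is active.
Mn²⁺ is present, so QuvX is active.
No repressor is bound and VelT and QuvX are active, so *cilJ* is transcribed.
So CilJ is produced and active.
With repressor CilJ bound, *mibT* is not transcribed.
→ *mibT* is OFF.
Palatinose is present, so JalB is inactive.
Shikimate is absent, so SovP is active.
With repressor SovP bound, *morZ* is not transcribed.
→ *morZ* is OFF.
Autoinducer-2 is absent, so ZorD is inactive.
Ni²⁺ is present, so PurV is active.
Xylulose is present, so JalU is active.
With repressor JalU bound, *pexN* is not transcribed.
So PexN is not produced.
With no repressor bound, *bexM* is transcribed.
→ *bexM* is ON.
2 of the 4 genes are transcribed.

2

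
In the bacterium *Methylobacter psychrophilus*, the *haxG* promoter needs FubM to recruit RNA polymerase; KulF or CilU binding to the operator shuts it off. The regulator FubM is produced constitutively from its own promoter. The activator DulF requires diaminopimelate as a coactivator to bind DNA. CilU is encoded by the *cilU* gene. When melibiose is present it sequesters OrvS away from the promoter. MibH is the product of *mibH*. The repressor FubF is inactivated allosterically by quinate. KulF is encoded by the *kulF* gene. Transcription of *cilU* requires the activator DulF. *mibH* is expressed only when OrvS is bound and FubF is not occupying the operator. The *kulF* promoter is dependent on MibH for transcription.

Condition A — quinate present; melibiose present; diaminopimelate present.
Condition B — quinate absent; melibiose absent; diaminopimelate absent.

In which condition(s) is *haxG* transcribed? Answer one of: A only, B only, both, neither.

B only

Condition A:
Quinate is present, so FubF is inactive.
Melibiose is present, so OrvS is inactive.
Required activator OrvS is absent, so *mibH* is not transcribed.
So MibH is not produced.
Required activator MibH is absent, so *kulF* is not transcribed.
So KulF is not produced.
Diaminopimelate is present, so DulF is active.
No repressor is bound and DulF is active, so *cilU* is transcribed.
So CilU is produced and active.
FubM is produced constitutively and is active.
With repressor CilU bound, *haxG* is not transcribed.
→ *haxG* is OFF in A.
Condition B:
Quinate is absent, so FubF is active.
Melibiose is absent, so OrvS is active.
With repressor FubF bound, *mibH* is not transcribed.
So MibH is not produced.
Required activator MibH is absent, so *kulF* is not transcribed.
So KulF is not produced.
Diaminopimelate is absent, so DulF is inactive.
Required activator DulF is absent, so *cilU* is not transcribed.
So CilU is not produced.
FubM is produced constitutively and is active.
No repressor is bound and FubM is active, so *haxG* is transcribed.
→ *haxG* is ON in B.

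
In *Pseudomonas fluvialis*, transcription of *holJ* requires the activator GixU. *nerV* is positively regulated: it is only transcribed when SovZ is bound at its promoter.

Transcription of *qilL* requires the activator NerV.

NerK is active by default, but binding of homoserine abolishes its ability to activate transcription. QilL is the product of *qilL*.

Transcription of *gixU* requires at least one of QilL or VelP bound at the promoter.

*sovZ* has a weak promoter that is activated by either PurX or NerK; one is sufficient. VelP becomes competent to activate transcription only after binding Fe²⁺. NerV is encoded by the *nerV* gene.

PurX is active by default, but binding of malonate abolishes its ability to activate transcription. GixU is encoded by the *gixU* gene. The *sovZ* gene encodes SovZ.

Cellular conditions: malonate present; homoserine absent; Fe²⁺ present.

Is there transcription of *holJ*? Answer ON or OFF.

ON

Malonate is present, so PurX is inactive.
Homoserine is absent, so NerK is active.
Activator NerK is present, so *sovZ* is transcribed.
So SovZ is produced and active.
No repressor is bound and SovZ is active, so *nerV* is transcribed.
So NerV is produced and active.
No repressor is bound and NerV is active, so *qilL* is transcribed.
So QilL is produced and active.
Fe²⁺ is present, so VelP is active.
Activator QilL is present, so *gixU* is transcribed.
So GixU is produced and active.
No repressor is bound and GixU is active, so *holJ* is transcribed.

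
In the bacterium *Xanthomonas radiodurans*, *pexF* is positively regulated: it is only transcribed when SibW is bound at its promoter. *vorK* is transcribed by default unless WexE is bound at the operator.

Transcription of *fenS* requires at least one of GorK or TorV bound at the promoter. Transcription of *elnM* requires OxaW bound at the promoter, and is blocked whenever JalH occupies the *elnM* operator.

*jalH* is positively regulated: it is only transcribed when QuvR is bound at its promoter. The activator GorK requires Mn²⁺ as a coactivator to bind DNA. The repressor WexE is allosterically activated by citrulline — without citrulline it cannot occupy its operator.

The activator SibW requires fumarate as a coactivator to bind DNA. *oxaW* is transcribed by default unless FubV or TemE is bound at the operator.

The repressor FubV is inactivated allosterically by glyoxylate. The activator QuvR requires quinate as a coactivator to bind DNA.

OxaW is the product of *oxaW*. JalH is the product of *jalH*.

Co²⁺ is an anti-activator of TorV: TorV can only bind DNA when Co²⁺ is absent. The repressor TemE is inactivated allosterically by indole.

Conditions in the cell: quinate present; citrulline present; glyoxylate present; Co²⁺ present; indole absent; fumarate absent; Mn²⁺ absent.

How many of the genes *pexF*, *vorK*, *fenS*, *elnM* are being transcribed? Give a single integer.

0

Fumarate is absent, so SibW is inactive.
Required activator SibW is absent, so *pexF* is not transcribed.
→ *pexF* is OFF.
Citrulline is present, so WexE is active.
With repressor WexE bound, *vorK* is not transcribed.
→ *vorK* is OFF.
Mn²⁺ is absent, so GorK is inactive.
Co²⁺ is present, so TorV is inactive.
No activator is available at the *fenS* promoter, so *fenS* is not transcribed.
→ *fenS* is OFF.
Glyoxylate is present, so FubV is inactive.
Indole is absent, so TemE is active.
With repressor TemE bound, *oxaW* is not transcribed.
So OxaW is not produced.
Quinate is present, so QuvR is active.
No repressor is bound and QuvR is active, so *jalH* is transcribed.
So JalH is produced and active.
With repressor JalH bound, *elnM* is not transcribed.
→ *elnM* is OFF.
0 of the 4 genes are transcribed.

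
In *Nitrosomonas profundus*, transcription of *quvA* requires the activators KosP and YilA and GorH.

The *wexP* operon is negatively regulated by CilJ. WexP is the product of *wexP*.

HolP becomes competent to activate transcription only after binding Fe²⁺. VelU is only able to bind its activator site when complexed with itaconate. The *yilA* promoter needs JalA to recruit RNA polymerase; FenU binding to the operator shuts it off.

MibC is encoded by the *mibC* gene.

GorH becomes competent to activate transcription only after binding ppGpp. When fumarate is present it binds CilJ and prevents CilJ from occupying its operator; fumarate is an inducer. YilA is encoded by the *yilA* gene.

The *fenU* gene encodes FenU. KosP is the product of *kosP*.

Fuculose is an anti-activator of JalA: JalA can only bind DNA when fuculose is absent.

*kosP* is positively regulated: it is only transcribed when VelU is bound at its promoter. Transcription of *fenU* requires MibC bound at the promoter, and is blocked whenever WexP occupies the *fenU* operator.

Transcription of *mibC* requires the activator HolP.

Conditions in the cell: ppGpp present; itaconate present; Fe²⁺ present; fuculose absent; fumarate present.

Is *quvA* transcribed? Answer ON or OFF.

ON

Itaconate is present, so VelU is active.
No repressor is bound and VelU is active, so *kosP* is transcribed.
So KosP is produced and active.
Fuculose is absent, so JalA is active.
Fe²⁺ is present, so HolP is active.
No repressor is bound and HolP is active, so *mibC* is transcribed.
So MibC is produced and active.
Fumarate is present, so CilJ is inactive.
With no repressor bound, *wexP* is transcribed.
So WexP is produced and active.
With repressor WexP bound, *fenU* is not transcribed.
So FenU is not produced.
No repressor is bound and JalA is active, so *yilA* is transcribed.
So YilA is produced and active.
ppGpp is present, so GorH is active.
No repressor is bound and KosP and YilA and GorH are active, so *quvA* is transcribed.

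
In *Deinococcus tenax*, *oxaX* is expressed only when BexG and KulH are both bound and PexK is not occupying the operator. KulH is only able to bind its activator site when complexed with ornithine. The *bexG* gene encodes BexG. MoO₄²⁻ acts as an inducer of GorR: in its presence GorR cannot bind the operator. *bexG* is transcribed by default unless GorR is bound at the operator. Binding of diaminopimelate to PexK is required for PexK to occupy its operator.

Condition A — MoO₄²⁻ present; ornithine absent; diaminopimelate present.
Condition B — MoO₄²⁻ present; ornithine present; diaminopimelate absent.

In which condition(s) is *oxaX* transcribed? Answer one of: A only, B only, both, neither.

Condition A:
MoO₄²⁻ is present, so GorR is inactive.
With no repressor bound, *bexG* is transcribed.
So BexG is produced and active.
Ornithine is absent, so KulH is inactive.
Diaminopimelate is present, so PexK is active.
With repressor PexK bound, *oxaX* is not transcribed.
→ *oxaX* is OFF in A.
Condition B:
MoO₄²⁻ is present, so GorR is inactive.
With no repressor bound, *bexG* is transcribed.
So BexG is produced and active.
Ornithine is present, so KulH is active.
Diaminopimelate is absent, so PexK is inactive.
No repressor is bound and BexG and KulH are active, so *oxaX* is transcribed.
→ *oxaX* is ON in B.

B only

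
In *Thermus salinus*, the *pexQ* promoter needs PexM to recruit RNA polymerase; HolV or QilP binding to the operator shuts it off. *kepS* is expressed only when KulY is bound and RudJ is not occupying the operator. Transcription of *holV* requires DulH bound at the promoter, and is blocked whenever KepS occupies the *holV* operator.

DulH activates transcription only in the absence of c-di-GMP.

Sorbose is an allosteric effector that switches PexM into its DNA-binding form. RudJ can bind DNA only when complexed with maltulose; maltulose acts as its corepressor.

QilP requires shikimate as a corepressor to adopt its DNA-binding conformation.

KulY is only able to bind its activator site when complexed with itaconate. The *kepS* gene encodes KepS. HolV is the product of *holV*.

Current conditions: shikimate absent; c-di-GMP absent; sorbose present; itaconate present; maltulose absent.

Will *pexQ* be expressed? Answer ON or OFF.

ON

Itaconate is present, so KulY is active.
Maltulose is absent, so RudJ is inactive.
No repressor is bound and KulY is active, so *kepS* is transcribed.
So KepS is produced and active.
c-di-GMP is absent, so DulH is active.
With repressor KepS bound, *holV* is not transcribed.
So HolV is not produced.
Shikimate is absent, so QilP is inactive.
Sorbose is present, so PexM is active.
No repressor is bound and PexM is active, so *pexQ* is transcribed.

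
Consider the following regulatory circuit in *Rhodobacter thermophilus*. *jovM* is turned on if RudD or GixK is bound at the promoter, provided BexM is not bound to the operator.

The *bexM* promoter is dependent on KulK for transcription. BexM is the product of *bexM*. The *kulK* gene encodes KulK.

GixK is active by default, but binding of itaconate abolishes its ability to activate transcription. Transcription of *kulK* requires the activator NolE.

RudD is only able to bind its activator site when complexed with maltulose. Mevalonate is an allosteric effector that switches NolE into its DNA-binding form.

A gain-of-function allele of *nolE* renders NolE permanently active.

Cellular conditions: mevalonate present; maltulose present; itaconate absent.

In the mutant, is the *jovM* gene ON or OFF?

NolE is constitutively active in this strain.
No repressor is bound and NolE is active, so *kulK* is transcribed.
So KulK is produced and active.
No repressor is bound and KulK is active, so *bexM* is transcribed.
So BexM is produced and active.
Maltulose is present, so RudD is active.
Itaconate is absent, so GixK is active.
With repressor BexM bound, *jovM* is not transcribed.

OFF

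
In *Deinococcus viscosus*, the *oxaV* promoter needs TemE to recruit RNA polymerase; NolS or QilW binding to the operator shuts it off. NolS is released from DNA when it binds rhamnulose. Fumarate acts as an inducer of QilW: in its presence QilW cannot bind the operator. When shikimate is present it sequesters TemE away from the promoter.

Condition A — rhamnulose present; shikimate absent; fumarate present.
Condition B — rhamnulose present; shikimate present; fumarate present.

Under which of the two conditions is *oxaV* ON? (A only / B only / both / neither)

A only

Condition A:
Rhamnulose is present, so NolS is inactive.
Shikimate is absent, so TemE is active.
Fumarate is present, so QilW is inactive.
No repressor is bound and TemE is active, so *oxaV* is transcribed.
→ *oxaV* is ON in A.
Condition B:
Rhamnulose is present, so NolS is inactive.
Shikimate is present, so TemE is inactive.
Fumarate is present, so QilW is inactive.
Required activator TemE is absent, so *oxaV* is not transcribed.
→ *oxaV* is OFF in B.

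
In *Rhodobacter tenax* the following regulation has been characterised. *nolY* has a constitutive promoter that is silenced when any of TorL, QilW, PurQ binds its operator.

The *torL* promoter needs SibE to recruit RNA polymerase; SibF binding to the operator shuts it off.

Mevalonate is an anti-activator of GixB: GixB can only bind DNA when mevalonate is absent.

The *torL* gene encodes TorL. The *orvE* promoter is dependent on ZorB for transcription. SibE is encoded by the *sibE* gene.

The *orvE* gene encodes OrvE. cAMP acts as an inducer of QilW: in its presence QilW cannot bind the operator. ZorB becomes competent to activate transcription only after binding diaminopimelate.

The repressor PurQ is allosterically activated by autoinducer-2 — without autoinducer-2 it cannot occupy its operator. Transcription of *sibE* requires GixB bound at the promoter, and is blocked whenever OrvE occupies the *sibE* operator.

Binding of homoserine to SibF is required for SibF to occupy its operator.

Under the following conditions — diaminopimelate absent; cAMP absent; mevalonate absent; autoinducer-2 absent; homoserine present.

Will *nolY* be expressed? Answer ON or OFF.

Diaminopimelate is absent, so ZorB is inactive.
Required activator ZorB is absent, so *orvE* is not transcribed.
So OrvE is not produced.
Mevalonate is absent, so GixB is active.
No repressor is bound and GixB is active, so *sibE* is transcribed.
So SibE is produced and active.
Homoserine is present, so SibF is active.
With repressor SibF bound, *torL* is not transcribed.
So TorL is not produced.
cAMP is absent, so QilW is active.
Autoinducer-2 is absent, so PurQ is inactive.
With repressor QilW bound, *nolY* is not transcribed.

OFF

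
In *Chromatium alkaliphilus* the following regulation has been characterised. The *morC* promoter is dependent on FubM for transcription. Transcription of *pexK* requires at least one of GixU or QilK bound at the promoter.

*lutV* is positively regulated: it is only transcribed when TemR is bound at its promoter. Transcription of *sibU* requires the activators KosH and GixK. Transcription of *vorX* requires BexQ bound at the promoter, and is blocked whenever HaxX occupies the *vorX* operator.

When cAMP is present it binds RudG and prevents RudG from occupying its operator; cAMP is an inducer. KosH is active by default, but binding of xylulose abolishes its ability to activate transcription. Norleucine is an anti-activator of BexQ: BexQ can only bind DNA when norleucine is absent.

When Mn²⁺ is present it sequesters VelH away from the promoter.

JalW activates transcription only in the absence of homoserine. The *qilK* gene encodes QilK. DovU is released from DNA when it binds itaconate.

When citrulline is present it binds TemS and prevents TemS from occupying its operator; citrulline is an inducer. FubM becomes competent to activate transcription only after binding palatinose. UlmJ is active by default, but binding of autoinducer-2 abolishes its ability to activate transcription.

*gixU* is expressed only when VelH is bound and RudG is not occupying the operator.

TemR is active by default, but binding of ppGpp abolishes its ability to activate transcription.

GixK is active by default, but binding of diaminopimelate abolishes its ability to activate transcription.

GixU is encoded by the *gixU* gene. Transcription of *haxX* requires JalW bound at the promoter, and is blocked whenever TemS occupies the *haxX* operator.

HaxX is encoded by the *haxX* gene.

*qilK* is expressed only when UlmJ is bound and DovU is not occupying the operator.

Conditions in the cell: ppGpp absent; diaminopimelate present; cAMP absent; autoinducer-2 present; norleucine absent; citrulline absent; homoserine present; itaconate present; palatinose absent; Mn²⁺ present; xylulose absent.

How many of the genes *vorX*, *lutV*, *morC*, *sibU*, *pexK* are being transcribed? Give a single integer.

Norleucine is absent, so BexQ is active.
Homoserine is present, so JalW is inactive.
Citrulline is absent, so TemS is active.
With repressor TemS bound, *haxX* is not transcribed.
So HaxX is not produced.
No repressor is bound and BexQ is active, so *vorX* is transcribed.
→ *vorX* is ON.
ppGpp is absent, so TemR is active.
No repressor is bound and TemR is active, so *lutV* is transcribed.
→ *lutV* is ON.
Palatinose is absent, so FubM is inactive.
Required activator FubM is absent, so *morC* is not transcribed.
→ *morC* is OFF.
Xylulose is absent, so KosH is active.
Diaminopimelate is present, so GixK is inactive.
Required activator GixK is absent, so *sibU* is not transcribed.
→ *sibU* is OFF.
Mn²⁺ is present, so VelH is inactive.
cAMP is absent, so RudG is active.
With repressor RudG bound, *gixU* is not transcribed.
So GixU is not produced.
Itaconate is present, so DovU is inactive.
Autoinducer-2 is present, so UlmJ is inactive.
Required activator UlmJ is absent, so *qilK* is not transcribed.
So QilK is not produced.
No activator is available at the *pexK* promoter, so *pexK* is not transcribed.
→ *pexK* is OFF.
2 of the 5 genes are transcribed.

2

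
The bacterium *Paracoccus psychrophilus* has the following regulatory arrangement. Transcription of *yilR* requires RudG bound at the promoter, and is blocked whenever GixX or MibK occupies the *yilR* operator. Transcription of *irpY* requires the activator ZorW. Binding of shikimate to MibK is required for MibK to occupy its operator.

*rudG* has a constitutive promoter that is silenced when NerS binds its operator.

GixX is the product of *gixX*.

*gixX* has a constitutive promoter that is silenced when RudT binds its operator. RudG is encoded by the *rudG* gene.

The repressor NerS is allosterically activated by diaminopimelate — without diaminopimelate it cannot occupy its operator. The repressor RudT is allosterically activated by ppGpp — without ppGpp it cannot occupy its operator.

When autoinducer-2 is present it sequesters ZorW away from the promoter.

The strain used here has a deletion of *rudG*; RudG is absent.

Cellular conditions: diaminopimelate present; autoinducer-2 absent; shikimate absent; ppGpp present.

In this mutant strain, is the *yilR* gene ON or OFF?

RudG is non-functional in this strain, so it has no effect.
ppGpp is present, so RudT is active.
With repressor RudT bound, *gixX* is not transcribed.
So GixX is not produced.
Shikimate is absent, so MibK is inactive.
Required activator RudG is absent, so *yilR* is not transcribed.

OFF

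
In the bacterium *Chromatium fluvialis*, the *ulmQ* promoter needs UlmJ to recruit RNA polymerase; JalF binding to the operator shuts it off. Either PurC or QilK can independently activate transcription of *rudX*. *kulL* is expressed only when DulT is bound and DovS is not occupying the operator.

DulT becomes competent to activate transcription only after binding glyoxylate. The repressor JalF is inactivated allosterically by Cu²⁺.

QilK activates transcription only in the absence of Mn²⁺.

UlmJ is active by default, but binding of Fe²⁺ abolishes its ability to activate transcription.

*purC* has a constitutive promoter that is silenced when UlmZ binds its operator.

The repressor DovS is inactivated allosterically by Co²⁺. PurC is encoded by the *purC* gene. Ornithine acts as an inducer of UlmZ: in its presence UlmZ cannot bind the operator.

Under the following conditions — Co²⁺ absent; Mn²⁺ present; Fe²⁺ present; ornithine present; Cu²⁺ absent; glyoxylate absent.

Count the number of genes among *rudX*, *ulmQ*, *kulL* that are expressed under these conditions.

1

Ornithine is present, so UlmZ is inactive.
With no repressor bound, *purC* is transcribed.
So PurC is produced and active.
Mn²⁺ is present, so QilK is inactive.
Activator PurC is present, so *rudX* is transcribed.
→ *rudX* is ON.
Fe²⁺ is present, so UlmJ is inactive.
Cu²⁺ is absent, so JalF is active.
With repressor JalF bound, *ulmQ* is not transcribed.
→ *ulmQ* is OFF.
Co²⁺ is absent, so DovS is active.
Glyoxylate is absent, so DulT is inactive.
With repressor DovS bound, *kulL* is not transcribed.
→ *kulL* is OFF.
1 of the 3 genes is transcribed.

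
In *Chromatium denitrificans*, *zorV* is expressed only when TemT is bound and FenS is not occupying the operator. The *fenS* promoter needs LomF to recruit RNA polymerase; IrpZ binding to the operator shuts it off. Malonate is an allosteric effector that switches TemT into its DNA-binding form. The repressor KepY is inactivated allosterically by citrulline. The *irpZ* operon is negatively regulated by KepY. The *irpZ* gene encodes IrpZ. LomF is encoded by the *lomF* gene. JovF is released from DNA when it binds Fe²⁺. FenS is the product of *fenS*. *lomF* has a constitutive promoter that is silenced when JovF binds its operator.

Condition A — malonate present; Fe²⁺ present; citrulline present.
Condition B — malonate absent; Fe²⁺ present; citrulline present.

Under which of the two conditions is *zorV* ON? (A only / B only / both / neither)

A only

Condition A:
Malonate is present, so TemT is active.
Fe²⁺ is present, so JovF is inactive.
With no repressor bound, *lomF* is transcribed.
So LomF is produced and active.
Citrulline is present, so KepY is inactive.
With no repressor bound, *irpZ* is transcribed.
So IrpZ is produced and active.
With repressor IrpZ bound, *fenS* is not transcribed.
So FenS is not produced.
No repressor is bound and TemT is active, so *zorV* is transcribed.
→ *zorV* is ON in A.
Condition B:
Malonate is absent, so TemT is inactive.
Fe²⁺ is present, so JovF is inactive.
With no repressor bound, *lomF* is transcribed.
So LomF is produced and active.
Citrulline is present, so KepY is inactive.
With no repressor bound, *irpZ* is transcribed.
So IrpZ is produced and active.
With repressor IrpZ bound, *fenS* is not transcribed.
So FenS is not produced.
Required activator TemT is absent, so *zorV* is not transcribed.
→ *zorV* is OFF in B.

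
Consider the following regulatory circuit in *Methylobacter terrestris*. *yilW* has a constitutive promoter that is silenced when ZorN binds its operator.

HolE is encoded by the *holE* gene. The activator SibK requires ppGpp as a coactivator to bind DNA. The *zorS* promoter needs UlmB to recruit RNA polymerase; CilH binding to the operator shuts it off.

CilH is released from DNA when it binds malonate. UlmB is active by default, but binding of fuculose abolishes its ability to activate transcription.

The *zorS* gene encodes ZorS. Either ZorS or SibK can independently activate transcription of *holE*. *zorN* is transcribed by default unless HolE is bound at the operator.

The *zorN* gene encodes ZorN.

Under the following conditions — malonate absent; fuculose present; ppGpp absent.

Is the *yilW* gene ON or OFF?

Fuculose is present, so UlmB is inactive.
Malonate is absent, so CilH is active.
With repressor CilH bound, *zorS* is not transcribed.
So ZorS is not produced.
ppGpp is absent, so SibK is inactive.
No activator is available at the *holE* promoter, so *holE* is not transcribed.
So HolE is not produced.
With no repressor bound, *zorN* is transcribed.
So ZorN is produced and active.
With repressor ZorN bound, *yilW* is not transcribed.

OFF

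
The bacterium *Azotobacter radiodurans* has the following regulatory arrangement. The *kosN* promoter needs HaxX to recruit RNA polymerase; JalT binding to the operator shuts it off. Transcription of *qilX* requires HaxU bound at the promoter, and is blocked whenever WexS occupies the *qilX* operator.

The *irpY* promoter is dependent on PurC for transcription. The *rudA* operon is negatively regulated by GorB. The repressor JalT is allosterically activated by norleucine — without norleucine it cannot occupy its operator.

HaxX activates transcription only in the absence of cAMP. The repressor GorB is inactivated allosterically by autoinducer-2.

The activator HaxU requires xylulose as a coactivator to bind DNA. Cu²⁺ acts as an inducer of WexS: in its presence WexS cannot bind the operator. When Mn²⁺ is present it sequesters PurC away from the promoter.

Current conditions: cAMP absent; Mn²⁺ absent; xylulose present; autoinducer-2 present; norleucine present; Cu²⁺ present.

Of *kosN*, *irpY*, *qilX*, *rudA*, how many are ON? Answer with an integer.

cAMP is absent, so HaxX is active.
Norleucine is present, so JalT is active.
With repressor JalT bound, *kosN* is not transcribed.
→ *kosN* is OFF.
Mn²⁺ is absent, so PurC is active.
No repressor is bound and PurC is active, so *irpY* is transcribed.
→ *irpY* is ON.
Xylulose is present, so HaxU is active.
Cu²⁺ is present, so WexS is inactive.
No repressor is bound and HaxU is active, so *qilX* is transcribed.
→ *qilX* is ON.
Autoinducer-2 is present, so GorB is inactive.
With no repressor bound, *rudA* is transcribed.
→ *rudA* is ON.
3 of the 4 genes are transcribed.

3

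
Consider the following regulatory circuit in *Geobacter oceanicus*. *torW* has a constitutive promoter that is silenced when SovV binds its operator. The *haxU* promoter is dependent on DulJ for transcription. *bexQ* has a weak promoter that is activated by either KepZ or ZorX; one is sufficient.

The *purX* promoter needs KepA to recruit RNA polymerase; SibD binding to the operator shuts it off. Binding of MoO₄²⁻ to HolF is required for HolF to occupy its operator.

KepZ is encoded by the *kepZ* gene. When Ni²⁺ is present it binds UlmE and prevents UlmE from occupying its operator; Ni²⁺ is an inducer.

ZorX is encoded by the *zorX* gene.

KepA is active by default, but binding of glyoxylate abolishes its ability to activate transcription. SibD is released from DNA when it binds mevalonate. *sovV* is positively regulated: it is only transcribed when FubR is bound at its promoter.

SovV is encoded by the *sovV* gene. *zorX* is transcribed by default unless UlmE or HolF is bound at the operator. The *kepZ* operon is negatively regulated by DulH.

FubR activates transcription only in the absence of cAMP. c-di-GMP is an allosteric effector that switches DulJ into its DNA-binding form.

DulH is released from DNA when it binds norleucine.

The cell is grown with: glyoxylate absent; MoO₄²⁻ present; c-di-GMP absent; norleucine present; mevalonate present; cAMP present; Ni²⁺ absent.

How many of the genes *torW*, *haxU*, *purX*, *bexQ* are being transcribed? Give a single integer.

cAMP is present, so FubR is inactive.
Required activator FubR is absent, so *sovV* is not transcribed.
So SovV is not produced.
With no repressor bound, *torW* is transcribed.
→ *torW* is ON.
c-di-GMP is absent, so DulJ is inactive.
Required activator DulJ is absent, so *haxU* is not transcribed.
→ *haxU* is OFF.
Mevalonate is present, so SibD is inactive.
Glyoxylate is absent, so KepA is active.
No repressor is bound and KepA is active, so *purX* is transcribed.
→ *purX* is ON.
Norleucine is present, so DulH is inactive.
With no repressor bound, *kepZ* is transcribed.
So KepZ is produced and active.
Ni²⁺ is absent, so UlmE is active.
MoO₄²⁻ is present, so HolF is active.
With repressor UlmE bound, *zorX* is not transcribed.
So ZorX is not produced.
Activator KepZ is present, so *bexQ* is transcribed.
→ *bexQ* is ON.
3 of the 4 genes are transcribed.

3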